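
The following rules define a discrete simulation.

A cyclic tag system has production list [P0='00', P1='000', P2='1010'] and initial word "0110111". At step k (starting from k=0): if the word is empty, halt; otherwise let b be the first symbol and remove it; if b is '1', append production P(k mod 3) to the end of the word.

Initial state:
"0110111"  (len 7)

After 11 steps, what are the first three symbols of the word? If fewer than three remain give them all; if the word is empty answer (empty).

010

t=0: "0110111"  (len 7)
t=1: "110111"  (len 6)
t=2: "10111000"  (len 8)
t=3: "01110001010"  (len 11)
t=4: "1110001010"  (len 10)
t=5: "110001010000"  (len 12)
t=6: "100010100001010"  (len 15)
t=7: "0001010000101000"  (len 16)
t=8: "001010000101000"  (len 15)
t=9: "01010000101000"  (len 14)
t=10: "1010000101000"  (len 13)
t=11: "010000101000000"  (len 15)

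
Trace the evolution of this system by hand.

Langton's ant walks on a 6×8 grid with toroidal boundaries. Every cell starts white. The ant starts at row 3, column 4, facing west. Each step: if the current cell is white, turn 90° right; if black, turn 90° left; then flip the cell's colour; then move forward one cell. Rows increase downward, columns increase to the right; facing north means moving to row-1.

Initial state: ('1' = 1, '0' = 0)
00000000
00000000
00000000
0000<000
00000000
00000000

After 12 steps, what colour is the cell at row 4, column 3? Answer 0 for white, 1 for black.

1

step 0: 00000000
00000000
00000000
0000<000
00000000
00000000
step 1: 00000000
00000000
0000^000
00001000
00000000
00000000
step 2: 00000000
00000000
00001>00
00001000
00000000
00000000
step 3: 00000000
00000000
00001100
00001v00
00000000
00000000
step 4: 00000000
00000000
00001100
0000<100
00000000
00000000
step 5: 00000000
00000000
00001100
00000100
0000v000
00000000
step 6: 00000000
00000000
00001100
00000100
000<1000
00000000
step 7: 00000000
00000000
00001100
000^0100
00011000
00000000
step 8: 00000000
00000000
00001100
0001>100
00011000
00000000
step 9: 00000000
00000000
00001100
00011100
0001v000
00000000
step 10: 00000000
00000000
00001100
00011100
00010>00
00000000
step 11: 00000000
00000000
00001100
00011100
00010100
00000v00
step 12: 00000000
00000000
00001100
00011100
00010100
0000<100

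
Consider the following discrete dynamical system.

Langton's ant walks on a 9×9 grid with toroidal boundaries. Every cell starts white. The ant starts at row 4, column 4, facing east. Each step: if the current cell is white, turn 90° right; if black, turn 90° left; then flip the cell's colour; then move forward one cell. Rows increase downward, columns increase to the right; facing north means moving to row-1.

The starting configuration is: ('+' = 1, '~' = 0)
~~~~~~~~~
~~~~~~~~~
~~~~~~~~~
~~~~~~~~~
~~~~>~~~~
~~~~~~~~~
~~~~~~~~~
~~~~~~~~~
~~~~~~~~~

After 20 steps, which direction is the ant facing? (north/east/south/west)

[0] ~~~~~~~~~
~~~~~~~~~
~~~~~~~~~
~~~~~~~~~
~~~~>~~~~
~~~~~~~~~
~~~~~~~~~
~~~~~~~~~
~~~~~~~~~
[1] ~~~~~~~~~
~~~~~~~~~
~~~~~~~~~
~~~~~~~~~
~~~~+~~~~
~~~~v~~~~
~~~~~~~~~
~~~~~~~~~
~~~~~~~~~
[2] ~~~~~~~~~
~~~~~~~~~
~~~~~~~~~
~~~~~~~~~
~~~~+~~~~
~~~<+~~~~
~~~~~~~~~
~~~~~~~~~
~~~~~~~~~
[3] ~~~~~~~~~
~~~~~~~~~
~~~~~~~~~
~~~~~~~~~
~~~^+~~~~
~~~++~~~~
~~~~~~~~~
~~~~~~~~~
~~~~~~~~~
[4] ~~~~~~~~~
~~~~~~~~~
~~~~~~~~~
~~~~~~~~~
~~~+>~~~~
~~~++~~~~
~~~~~~~~~
~~~~~~~~~
~~~~~~~~~
[5] ~~~~~~~~~
~~~~~~~~~
~~~~~~~~~
~~~~^~~~~
~~~+~~~~~
~~~++~~~~
~~~~~~~~~
~~~~~~~~~
~~~~~~~~~
[6] ~~~~~~~~~
~~~~~~~~~
~~~~~~~~~
~~~~+>~~~
~~~+~~~~~
~~~++~~~~
~~~~~~~~~
~~~~~~~~~
~~~~~~~~~
[7] ~~~~~~~~~
~~~~~~~~~
~~~~~~~~~
~~~~++~~~
~~~+~v~~~
~~~++~~~~
~~~~~~~~~
~~~~~~~~~
~~~~~~~~~
[8] ~~~~~~~~~
~~~~~~~~~
~~~~~~~~~
~~~~++~~~
~~~+<+~~~
~~~++~~~~
~~~~~~~~~
~~~~~~~~~
~~~~~~~~~
[9] ~~~~~~~~~
~~~~~~~~~
~~~~~~~~~
~~~~^+~~~
~~~+++~~~
~~~++~~~~
~~~~~~~~~
~~~~~~~~~
~~~~~~~~~
[10] ~~~~~~~~~
~~~~~~~~~
~~~~~~~~~
~~~<~+~~~
~~~+++~~~
~~~++~~~~
~~~~~~~~~
~~~~~~~~~
~~~~~~~~~
[11] ~~~~~~~~~
~~~~~~~~~
~~~^~~~~~
~~~+~+~~~
~~~+++~~~
~~~++~~~~
~~~~~~~~~
~~~~~~~~~
~~~~~~~~~
[12] ~~~~~~~~~
~~~~~~~~~
~~~+>~~~~
~~~+~+~~~
~~~+++~~~
~~~++~~~~
~~~~~~~~~
~~~~~~~~~
~~~~~~~~~
[13] ~~~~~~~~~
~~~~~~~~~
~~~++~~~~
~~~+v+~~~
~~~+++~~~
~~~++~~~~
~~~~~~~~~
~~~~~~~~~
~~~~~~~~~
[14] ~~~~~~~~~
~~~~~~~~~
~~~++~~~~
~~~<++~~~
~~~+++~~~
~~~++~~~~
~~~~~~~~~
~~~~~~~~~
~~~~~~~~~
[15] ~~~~~~~~~
~~~~~~~~~
~~~++~~~~
~~~~++~~~
~~~v++~~~
~~~++~~~~
~~~~~~~~~
~~~~~~~~~
~~~~~~~~~
[16] ~~~~~~~~~
~~~~~~~~~
~~~++~~~~
~~~~++~~~
~~~~>+~~~
~~~++~~~~
~~~~~~~~~
~~~~~~~~~
~~~~~~~~~
[17] ~~~~~~~~~
~~~~~~~~~
~~~++~~~~
~~~~^+~~~
~~~~~+~~~
~~~++~~~~
~~~~~~~~~
~~~~~~~~~
~~~~~~~~~
[18] ~~~~~~~~~
~~~~~~~~~
~~~++~~~~
~~~<~+~~~
~~~~~+~~~
~~~++~~~~
~~~~~~~~~
~~~~~~~~~
~~~~~~~~~
[19] ~~~~~~~~~
~~~~~~~~~
~~~^+~~~~
~~~+~+~~~
~~~~~+~~~
~~~++~~~~
~~~~~~~~~
~~~~~~~~~
~~~~~~~~~
[20] ~~~~~~~~~
~~~~~~~~~
~~<~+~~~~
~~~+~+~~~
~~~~~+~~~
~~~++~~~~
~~~~~~~~~
~~~~~~~~~
~~~~~~~~~

west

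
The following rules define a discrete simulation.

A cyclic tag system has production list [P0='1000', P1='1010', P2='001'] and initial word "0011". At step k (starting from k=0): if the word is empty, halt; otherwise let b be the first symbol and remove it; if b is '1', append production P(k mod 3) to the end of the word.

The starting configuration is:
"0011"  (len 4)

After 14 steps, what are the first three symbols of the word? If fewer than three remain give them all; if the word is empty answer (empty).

010

step 0: "0011"  (len 4)
step 1: "011"  (len 3)
step 2: "11"  (len 2)
step 3: "1001"  (len 4)
step 4: "0011000"  (len 7)
step 5: "011000"  (len 6)
step 6: "11000"  (len 5)
step 7: "10001000"  (len 8)
step 8: "00010001010"  (len 11)
step 9: "0010001010"  (len 10)
step 10: "010001010"  (len 9)
step 11: "10001010"  (len 8)
step 12: "0001010001"  (len 10)
step 13: "001010001"  (len 9)
step 14: "01010001"  (len 8)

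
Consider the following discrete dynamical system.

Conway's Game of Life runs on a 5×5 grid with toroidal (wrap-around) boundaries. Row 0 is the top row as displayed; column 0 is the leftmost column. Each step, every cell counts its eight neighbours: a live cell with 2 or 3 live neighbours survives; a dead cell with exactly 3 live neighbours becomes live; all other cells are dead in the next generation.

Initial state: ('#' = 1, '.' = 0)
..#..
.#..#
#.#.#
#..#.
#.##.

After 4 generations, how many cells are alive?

6

0) ..#..
.#..#
#.#.#
#..#.
#.##.
1) #.#.#
.##.#
..#..
#....
..##.
2) #...#
..#.#
#.##.
.###.
#.##.
3) #.#..
..#..
#....
#....
#....
4) .....
.....
.#...
##..#
#...#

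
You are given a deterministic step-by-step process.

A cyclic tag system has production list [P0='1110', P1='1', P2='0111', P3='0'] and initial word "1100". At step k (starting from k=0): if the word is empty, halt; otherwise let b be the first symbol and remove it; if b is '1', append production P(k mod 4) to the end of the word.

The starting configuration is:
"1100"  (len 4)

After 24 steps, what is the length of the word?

24

step 0: "1100"  (len 4)
step 1: "1001110"  (len 7)
step 2: "0011101"  (len 7)
step 3: "011101"  (len 6)
step 4: "11101"  (len 5)
step 5: "11011110"  (len 8)
step 6: "10111101"  (len 8)
step 7: "01111010111"  (len 11)
step 8: "1111010111"  (len 10)
step 9: "1110101111110"  (len 13)
step 10: "1101011111101"  (len 13)
step 11: "1010111111010111"  (len 16)
step 12: "0101111110101110"  (len 16)
step 13: "101111110101110"  (len 15)
step 14: "011111101011101"  (len 15)
step 15: "11111101011101"  (len 14)
step 16: "11111010111010"  (len 14)
step 17: "11110101110101110"  (len 17)
step 18: "11101011101011101"  (len 17)
step 19: "11010111010111010111"  (len 20)
step 20: "10101110101110101110"  (len 20)
step 21: "01011101011101011101110"  (len 23)
step 22: "1011101011101011101110"  (len 22)
step 23: "0111010111010111011100111"  (len 25)
step 24: "111010111010111011100111"  (len 24)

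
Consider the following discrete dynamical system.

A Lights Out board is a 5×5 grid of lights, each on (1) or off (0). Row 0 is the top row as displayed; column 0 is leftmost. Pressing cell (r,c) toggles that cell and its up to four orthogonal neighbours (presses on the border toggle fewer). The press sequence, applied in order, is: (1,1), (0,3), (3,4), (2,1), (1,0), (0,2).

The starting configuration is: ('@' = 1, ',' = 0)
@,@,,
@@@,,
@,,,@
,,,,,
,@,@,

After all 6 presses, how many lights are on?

13

gen 0: @,@,,
@@@,,
@,,,@
,,,,,
,@,@,
gen 1: @@@,,
,,,,,
@@,,@
,,,,,
,@,@,
gen 2: @@,@@
,,,@,
@@,,@
,,,,,
,@,@,
gen 3: @@,@@
,,,@,
@@,,,
,,,@@
,@,@@
gen 4: @@,@@
,@,@,
,,@,,
,@,@@
,@,@@
gen 5: ,@,@@
@,,@,
@,@,,
,@,@@
,@,@@
gen 6: ,,@,@
@,@@,
@,@,,
,@,@@
,@,@@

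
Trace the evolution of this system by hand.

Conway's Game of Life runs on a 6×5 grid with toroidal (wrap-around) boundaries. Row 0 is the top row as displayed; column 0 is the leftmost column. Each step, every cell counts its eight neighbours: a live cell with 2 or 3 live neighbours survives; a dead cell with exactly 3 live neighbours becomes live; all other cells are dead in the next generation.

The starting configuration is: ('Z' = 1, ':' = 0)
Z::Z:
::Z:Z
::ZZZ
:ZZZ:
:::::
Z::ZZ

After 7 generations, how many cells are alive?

5

t=0: Z::Z:
::Z:Z
::ZZZ
:ZZZ:
:::::
Z::ZZ
t=1: ZZZ::
ZZZ::
Z:::Z
:Z::Z
ZZ:::
Z::Z:
t=2: :::Z:
::ZZ:
::ZZZ
:Z::Z
:ZZ::
:::::
t=3: ::ZZ:
:::::
ZZ::Z
:Z::Z
ZZZ::
::Z::
t=4: ::ZZ:
ZZZZZ
:Z::Z
:::ZZ
Z:ZZ:
:::::
t=5: Z::::
:::::
:Z:::
:Z:::
::ZZ:
:Z::Z
t=6: Z::::
:::::
:::::
:Z:::
ZZZZ:
ZZZZZ
t=7: Z:ZZ:
:::::
:::::
ZZ:::
:::::
:::::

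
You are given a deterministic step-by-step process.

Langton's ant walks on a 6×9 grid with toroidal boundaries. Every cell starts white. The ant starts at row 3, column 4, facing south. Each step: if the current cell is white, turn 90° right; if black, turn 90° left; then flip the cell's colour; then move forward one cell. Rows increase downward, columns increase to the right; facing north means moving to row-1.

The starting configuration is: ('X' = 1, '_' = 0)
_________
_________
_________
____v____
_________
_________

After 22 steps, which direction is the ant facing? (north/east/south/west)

t=0: _________
_________
_________
____v____
_________
_________
t=1: _________
_________
_________
___<X____
_________
_________
t=2: _________
_________
___^_____
___XX____
_________
_________
t=3: _________
_________
___X>____
___XX____
_________
_________
t=4: _________
_________
___XX____
___Xv____
_________
_________
t=5: _________
_________
___XX____
___X_>___
_________
_________
t=6: _________
_________
___XX____
___X_X___
_____v___
_________
t=7: _________
_________
___XX____
___X_X___
____<X___
_________
t=8: _________
_________
___XX____
___X^X___
____XX___
_________
t=9: _________
_________
___XX____
___XX>___
____XX___
_________
t=10: _________
_________
___XX^___
___XX____
____XX___
_________
t=11: _________
_________
___XXX>__
___XX____
____XX___
_________
t=12: _________
_________
___XXXX__
___XX_v__
____XX___
_________
t=13: _________
_________
___XXXX__
___XX<X__
____XX___
_________
t=14: _________
_________
___XX^X__
___XXXX__
____XX___
_________
t=15: _________
_________
___X<_X__
___XXXX__
____XX___
_________
t=16: _________
_________
___X__X__
___XvXX__
____XX___
_________
t=17: _________
_________
___X__X__
___X_>X__
____XX___
_________
t=18: _________
_________
___X_^X__
___X__X__
____XX___
_________
t=19: _________
_________
___X_X>__
___X__X__
____XX___
_________
t=20: _________
______^__
___X_X___
___X__X__
____XX___
_________
t=21: _________
______X>_
___X_X___
___X__X__
____XX___
_________
t=22: _________
______XX_
___X_X_v_
___X__X__
____XX___
_________

south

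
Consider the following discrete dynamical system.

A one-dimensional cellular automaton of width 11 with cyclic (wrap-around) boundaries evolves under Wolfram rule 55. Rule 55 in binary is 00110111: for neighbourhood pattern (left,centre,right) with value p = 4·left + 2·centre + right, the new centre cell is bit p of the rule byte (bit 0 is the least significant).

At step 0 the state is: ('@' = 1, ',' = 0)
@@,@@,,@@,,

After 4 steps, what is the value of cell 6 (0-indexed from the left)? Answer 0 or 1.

k=0  @@,@@,,@@,,
k=1  ,,@,,@@,,@@
k=2  @@@@@,,@@,,
k=3  ,,,,,@@,,@@
k=4  @@@@@,,@@,,

0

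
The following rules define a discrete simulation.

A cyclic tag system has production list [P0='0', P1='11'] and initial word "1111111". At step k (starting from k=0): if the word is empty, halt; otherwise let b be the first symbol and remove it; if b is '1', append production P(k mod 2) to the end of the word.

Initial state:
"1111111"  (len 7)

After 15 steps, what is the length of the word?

[0] "1111111"  (len 7)
[1] "1111110"  (len 7)
[2] "11111011"  (len 8)
[3] "11110110"  (len 8)
[4] "111011011"  (len 9)
[5] "110110110"  (len 9)
[6] "1011011011"  (len 10)
[7] "0110110110"  (len 10)
[8] "110110110"  (len 9)
[9] "101101100"  (len 9)
[10] "0110110011"  (len 10)
[11] "110110011"  (len 9)
[12] "1011001111"  (len 10)
[13] "0110011110"  (len 10)
[14] "110011110"  (len 9)
[15] "100111100"  (len 9)

9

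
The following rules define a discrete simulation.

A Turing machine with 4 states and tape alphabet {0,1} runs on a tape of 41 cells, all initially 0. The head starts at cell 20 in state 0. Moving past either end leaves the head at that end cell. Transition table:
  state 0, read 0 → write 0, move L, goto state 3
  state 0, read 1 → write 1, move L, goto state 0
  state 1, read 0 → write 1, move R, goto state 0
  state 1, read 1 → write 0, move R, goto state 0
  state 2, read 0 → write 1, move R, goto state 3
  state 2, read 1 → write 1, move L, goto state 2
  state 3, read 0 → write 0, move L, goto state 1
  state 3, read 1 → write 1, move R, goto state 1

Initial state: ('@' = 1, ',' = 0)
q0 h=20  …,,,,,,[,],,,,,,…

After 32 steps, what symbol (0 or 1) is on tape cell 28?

0

step 0: q0 h=20  …,,,,,,[,],,,,,,…
step 1: q3 h=19  …,,,,,,[,],,,,,,…
step 2: q1 h=18  …,,,,,,[,],,,,,,…
step 3: q0 h=19  …,,,,,@[,],,,,,,…
step 4: q3 h=18  …,,,,,,[@],,,,,,…
step 5: q1 h=19  …,,,,,@[,],,,,,,…
step 6: q0 h=20  …,,,,@@[,],,,,,,…
step 7: q3 h=19  …,,,,,@[@],,,,,,…
step 8: q1 h=20  …,,,,@@[,],,,,,,…
step 9: q0 h=21  …,,,@@@[,],,,,,,…
step 10: q3 h=20  …,,,,@@[@],,,,,,…
step 11: q1 h=21  …,,,@@@[,],,,,,,…
step 12: q0 h=22  …,,@@@@[,],,,,,,…
step 13: q3 h=21  …,,,@@@[@],,,,,,…
step 14: q1 h=22  …,,@@@@[,],,,,,,…
step 15: q0 h=23  …,@@@@@[,],,,,,,…
step 16: q3 h=22  …,,@@@@[@],,,,,,…
step 17: q1 h=23  …,@@@@@[,],,,,,,…
step 18: q0 h=24  …@@@@@@[,],,,,,,…
step 19: q3 h=23  …,@@@@@[@],,,,,,…
step 20: q1 h=24  …@@@@@@[,],,,,,,…
step 21: q0 h=25  …@@@@@@[,],,,,,,…
step 22: q3 h=24  …@@@@@@[@],,,,,,…
step 23: q1 h=25  …@@@@@@[,],,,,,,…
step 24: q0 h=26  …@@@@@@[,],,,,,,…
step 25: q3 h=25  …@@@@@@[@],,,,,,…
step 26: q1 h=26  …@@@@@@[,],,,,,,…
step 27: q0 h=27  …@@@@@@[,],,,,,,…
step 28: q3 h=26  …@@@@@@[@],,,,,,…
step 29: q1 h=27  …@@@@@@[,],,,,,,…
step 30: q0 h=28  …@@@@@@[,],,,,,,…
step 31: q3 h=27  …@@@@@@[@],,,,,,…
step 32: q1 h=28  …@@@@@@[,],,,,,,…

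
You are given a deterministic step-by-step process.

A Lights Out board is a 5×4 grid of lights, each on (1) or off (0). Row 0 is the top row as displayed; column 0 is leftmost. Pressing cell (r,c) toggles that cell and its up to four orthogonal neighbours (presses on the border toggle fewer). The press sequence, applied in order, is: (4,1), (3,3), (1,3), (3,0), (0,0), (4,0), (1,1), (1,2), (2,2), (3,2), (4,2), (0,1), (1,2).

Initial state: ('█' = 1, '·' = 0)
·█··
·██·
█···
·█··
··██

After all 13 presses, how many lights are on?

step 0: ·█··
·██·
█···
·█··
··██
step 1: ·█··
·██·
█···
····
██·█
step 2: ·█··
·██·
█··█
··██
██··
step 3: ·█·█
·█·█
█···
··██
██··
step 4: ·█·█
·█·█
····
████
·█··
step 5: █··█
██·█
····
████
·█··
step 6: █··█
██·█
····
·███
█···
step 7: ██·█
··██
·█··
·███
█···
step 8: ████
·█··
·██·
·███
█···
step 9: ████
·██·
···█
·█·█
█···
step 10: ████
·██·
··██
··█·
█·█·
step 11: ████
·██·
··██
····
██·█
step 12: ···█
··█·
··██
····
██·█
step 13: ··██
·█·█
···█
····
██·█

8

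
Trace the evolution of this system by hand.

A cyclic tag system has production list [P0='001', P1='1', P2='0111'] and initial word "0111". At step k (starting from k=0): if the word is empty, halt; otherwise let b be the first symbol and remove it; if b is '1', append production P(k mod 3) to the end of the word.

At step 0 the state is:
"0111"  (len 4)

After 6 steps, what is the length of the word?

7

0) "0111"  (len 4)
1) "111"  (len 3)
2) "111"  (len 3)
3) "110111"  (len 6)
4) "10111001"  (len 8)
5) "01110011"  (len 8)
6) "1110011"  (len 7)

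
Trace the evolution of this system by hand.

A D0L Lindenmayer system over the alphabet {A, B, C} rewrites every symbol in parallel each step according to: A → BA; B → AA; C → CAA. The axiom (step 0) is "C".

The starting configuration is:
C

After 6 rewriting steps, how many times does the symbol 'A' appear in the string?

84

gen 0: C
gen 1: CAA
gen 2: CAABABA
gen 3: CAABABAAABAAABA
gen 4: CAABABAAABAAABABABAAABABABAAABA
gen 5: CAABABAAABAAABABABAAABABABAAABAAABAAABABABAAABAAABAAABABABAAABA
gen 6: CAABABAAABAAABABABAAABABABAAABAAABAAABABABAAABAAABAAABABAB…BABABAAABAAABAAABABABAAABABABAAABABABAAABAAABAAABABABAAABA  (len 127)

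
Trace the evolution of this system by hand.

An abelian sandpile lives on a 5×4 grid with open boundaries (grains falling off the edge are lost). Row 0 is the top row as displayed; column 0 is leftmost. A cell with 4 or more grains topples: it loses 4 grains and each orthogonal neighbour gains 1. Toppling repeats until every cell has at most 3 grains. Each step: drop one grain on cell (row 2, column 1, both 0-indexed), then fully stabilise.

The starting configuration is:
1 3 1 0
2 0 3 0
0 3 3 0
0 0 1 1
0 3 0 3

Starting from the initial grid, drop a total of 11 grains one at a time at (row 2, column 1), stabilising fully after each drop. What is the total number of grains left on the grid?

0) 1 3 1 0
2 0 3 0
0 3 3 0
0 0 1 1
0 3 0 3
1) 1 3 2 0
2 2 0 1
1 1 1 1
0 1 2 1
0 3 0 3
2) 1 3 2 0
2 2 0 1
1 2 1 1
0 1 2 1
0 3 0 3
3) 1 3 2 0
2 2 0 1
1 3 1 1
0 1 2 1
0 3 0 3
4) 1 3 2 0
2 3 0 1
2 0 2 1
0 2 2 1
0 3 0 3
5) 1 3 2 0
2 3 0 1
2 1 2 1
0 2 2 1
0 3 0 3
6) 1 3 2 0
2 3 0 1
2 2 2 1
0 2 2 1
0 3 0 3
7) 1 3 2 0
2 3 0 1
2 3 2 1
0 2 2 1
0 3 0 3
8) 2 0 3 0
3 1 1 1
3 1 3 1
0 3 2 1
0 3 0 3
9) 2 0 3 0
3 1 1 1
3 2 3 1
0 3 2 1
0 3 0 3
10) 2 0 3 0
3 1 1 1
3 3 3 1
0 3 2 1
0 3 0 3
11) 3 0 3 0
0 3 2 1
1 3 1 2
2 2 0 2
1 0 2 3

31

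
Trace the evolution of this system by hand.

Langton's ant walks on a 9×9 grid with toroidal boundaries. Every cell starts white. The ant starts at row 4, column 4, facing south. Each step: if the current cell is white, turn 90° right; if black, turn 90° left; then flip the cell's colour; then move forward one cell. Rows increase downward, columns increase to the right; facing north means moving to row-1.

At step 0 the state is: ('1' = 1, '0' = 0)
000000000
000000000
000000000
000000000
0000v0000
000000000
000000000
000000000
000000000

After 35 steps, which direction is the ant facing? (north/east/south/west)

west

step 0: 000000000
000000000
000000000
000000000
0000v0000
000000000
000000000
000000000
000000000
step 1: 000000000
000000000
000000000
000000000
000<10000
000000000
000000000
000000000
000000000
step 2: 000000000
000000000
000000000
000^00000
000110000
000000000
000000000
000000000
000000000
step 3: 000000000
000000000
000000000
0001>0000
000110000
000000000
000000000
000000000
000000000
step 4: 000000000
000000000
000000000
000110000
0001v0000
000000000
000000000
000000000
000000000
step 5: 000000000
000000000
000000000
000110000
00010>000
000000000
000000000
000000000
000000000
step 6: 000000000
000000000
000000000
000110000
000101000
00000v000
000000000
000000000
000000000
step 7: 000000000
000000000
000000000
000110000
000101000
0000<1000
000000000
000000000
000000000
step 8: 000000000
000000000
000000000
000110000
0001^1000
000011000
000000000
000000000
000000000
step 9: 000000000
000000000
000000000
000110000
00011>000
000011000
000000000
000000000
000000000
step 10: 000000000
000000000
000000000
00011^000
000110000
000011000
000000000
000000000
000000000
step 11: 000000000
000000000
000000000
000111>00
000110000
000011000
000000000
000000000
000000000
step 12: 000000000
000000000
000000000
000111100
000110v00
000011000
000000000
000000000
000000000
step 13: 000000000
000000000
000000000
000111100
00011<100
000011000
000000000
000000000
000000000
step 14: 000000000
000000000
000000000
00011^100
000111100
000011000
000000000
000000000
000000000
step 15: 000000000
000000000
000000000
0001<0100
000111100
000011000
000000000
000000000
000000000
step 16: 000000000
000000000
000000000
000100100
0001v1100
000011000
000000000
000000000
000000000
step 17: 000000000
000000000
000000000
000100100
00010>100
000011000
000000000
000000000
000000000
step 18: 000000000
000000000
000000000
00010^100
000100100
000011000
000000000
000000000
000000000
step 19: 000000000
000000000
000000000
000101>00
000100100
000011000
000000000
000000000
000000000
step 20: 000000000
000000000
000000^00
000101000
000100100
000011000
000000000
000000000
000000000
step 21: 000000000
000000000
0000001>0
000101000
000100100
000011000
000000000
000000000
000000000
step 22: 000000000
000000000
000000110
0001010v0
000100100
000011000
000000000
000000000
000000000
step 23: 000000000
000000000
000000110
000101<10
000100100
000011000
000000000
000000000
000000000
step 24: 000000000
000000000
000000^10
000101110
000100100
000011000
000000000
000000000
000000000
step 25: 000000000
000000000
00000<010
000101110
000100100
000011000
000000000
000000000
000000000
step 26: 000000000
00000^000
000001010
000101110
000100100
000011000
000000000
000000000
000000000
step 27: 000000000
000001>00
000001010
000101110
000100100
000011000
000000000
000000000
000000000
step 28: 000000000
000001100
000001v10
000101110
000100100
000011000
000000000
000000000
000000000
step 29: 000000000
000001100
00000<110
000101110
000100100
000011000
000000000
000000000
000000000
step 30: 000000000
000001100
000000110
00010v110
000100100
000011000
000000000
000000000
000000000
step 31: 000000000
000001100
000000110
000100>10
000100100
000011000
000000000
000000000
000000000
step 32: 000000000
000001100
000000^10
000100010
000100100
000011000
000000000
000000000
000000000
step 33: 000000000
000001100
00000<010
000100010
000100100
000011000
000000000
000000000
000000000
step 34: 000000000
00000^100
000001010
000100010
000100100
000011000
000000000
000000000
000000000
step 35: 000000000
0000<0100
000001010
000100010
000100100
000011000
000000000
000000000
000000000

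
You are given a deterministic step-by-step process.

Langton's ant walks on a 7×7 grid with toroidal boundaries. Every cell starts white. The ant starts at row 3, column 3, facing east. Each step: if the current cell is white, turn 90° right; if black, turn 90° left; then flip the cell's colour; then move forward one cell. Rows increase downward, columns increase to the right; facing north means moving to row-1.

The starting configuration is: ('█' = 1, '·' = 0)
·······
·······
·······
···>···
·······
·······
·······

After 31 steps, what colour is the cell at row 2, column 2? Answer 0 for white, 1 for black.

0

gen 0: ·······
·······
·······
···>···
·······
·······
·······
gen 1: ·······
·······
·······
···█···
···v···
·······
·······
gen 2: ·······
·······
·······
···█···
··<█···
·······
·······
gen 3: ·······
·······
·······
··^█···
··██···
·······
·······
gen 4: ·······
·······
·······
··█>···
··██···
·······
·······
gen 5: ·······
·······
···^···
··█····
··██···
·······
·······
gen 6: ·······
·······
···█>··
··█····
··██···
·······
·······
gen 7: ·······
·······
···██··
··█·v··
··██···
·······
·······
gen 8: ·······
·······
···██··
··█<█··
··██···
·······
·······
gen 9: ·······
·······
···^█··
··███··
··██···
·······
·······
gen 10: ·······
·······
··<·█··
··███··
··██···
·······
·······
gen 11: ·······
··^····
··█·█··
··███··
··██···
·······
·······
gen 12: ·······
··█>···
··█·█··
··███··
··██···
·······
·······
gen 13: ·······
··██···
··█v█··
··███··
··██···
·······
·······
gen 14: ·······
··██···
··<██··
··███··
··██···
·······
·······
gen 15: ·······
··██···
···██··
··v██··
··██···
·······
·······
gen 16: ·······
··██···
···██··
···>█··
··██···
·······
·······
gen 17: ·······
··██···
···^█··
····█··
··██···
·······
·······
gen 18: ·······
··██···
··<·█··
····█··
··██···
·······
·······
gen 19: ·······
··^█···
··█·█··
····█··
··██···
·······
·······
gen 20: ·······
·<·█···
··█·█··
····█··
··██···
·······
·······
gen 21: ·^·····
·█·█···
··█·█··
····█··
··██···
·······
·······
gen 22: ·█>····
·█·█···
··█·█··
····█··
··██···
·······
·······
gen 23: ·██····
·█v█···
··█·█··
····█··
··██···
·······
·······
gen 24: ·██····
·<██···
··█·█··
····█··
··██···
·······
·······
gen 25: ·██····
··██···
·v█·█··
····█··
··██···
·······
·······
gen 26: ·██····
··██···
<██·█··
····█··
··██···
·······
·······
gen 27: ·██····
^·██···
███·█··
····█··
··██···
·······
·······
gen 28: ·██····
█>██···
███·█··
····█··
··██···
·······
·······
gen 29: ·██····
████···
█v█·█··
····█··
··██···
·······
·······
gen 30: ·██····
████···
█·>·█··
····█··
··██···
·······
·······
gen 31: ·██····
██^█···
█···█··
····█··
··██···
·······
·······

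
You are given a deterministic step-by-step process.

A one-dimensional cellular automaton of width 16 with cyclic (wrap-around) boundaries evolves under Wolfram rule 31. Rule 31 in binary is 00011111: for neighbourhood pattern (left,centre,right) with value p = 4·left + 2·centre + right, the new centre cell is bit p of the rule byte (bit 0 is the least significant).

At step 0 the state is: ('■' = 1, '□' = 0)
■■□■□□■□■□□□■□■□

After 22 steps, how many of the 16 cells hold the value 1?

step 0: ■■□■□□■□■□□□■□■□
step 1: ■□□■■■■□■■■■■□■□
step 2: ■■■■□□□□■□□□□□■□
step 3: ■□□□■■■■■■■■■■■□
step 4: ■■■■■□□□□□□□□□□□
step 5: ■□□□□■■■■■■■■■■■
step 6: □■■■■■□□□□□□□□□□
step 7: ■■□□□□■■■■■■■■■■
step 8: □□■■■■■□□□□□□□□□
step 9: ■■■□□□□■■■■■■■■■
step 10: □□□■■■■■□□□□□□□□
step 11: ■■■■□□□□■■■■■■■■
step 12: □□□□■■■■■□□□□□□□
step 13: ■■■■■□□□□■■■■■■■
step 14: □□□□□■■■■■□□□□□□
step 15: ■■■■■■□□□□■■■■■■
step 16: □□□□□□■■■■■□□□□□
step 17: ■■■■■■■□□□□■■■■■
step 18: □□□□□□□■■■■■□□□□
step 19: ■■■■■■■■□□□□■■■■
step 20: □□□□□□□□■■■■■□□□
step 21: ■■■■■■■■■□□□□■■■
step 22: □□□□□□□□□■■■■■□□

5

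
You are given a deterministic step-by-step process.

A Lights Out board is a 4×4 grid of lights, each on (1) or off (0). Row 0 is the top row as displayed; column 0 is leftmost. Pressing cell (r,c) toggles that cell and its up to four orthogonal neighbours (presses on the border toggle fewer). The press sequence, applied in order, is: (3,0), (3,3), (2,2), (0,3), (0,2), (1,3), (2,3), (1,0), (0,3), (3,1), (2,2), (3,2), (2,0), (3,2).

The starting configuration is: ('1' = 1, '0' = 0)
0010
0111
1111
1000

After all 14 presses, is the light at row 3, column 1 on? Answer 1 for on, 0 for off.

0

0) 0010
0111
1111
1000
1) 0010
0111
0111
0100
2) 0010
0111
0110
0111
3) 0010
0101
0001
0101
4) 0001
0100
0001
0101
5) 0110
0110
0001
0101
6) 0111
0101
0000
0101
7) 0111
0100
0011
0100
8) 1111
1000
1011
0100
9) 1100
1001
1011
0100
10) 1100
1001
1111
1010
11) 1100
1011
1000
1000
12) 1100
1011
1010
1111
13) 1100
0011
0110
0111
14) 1100
0011
0100
0000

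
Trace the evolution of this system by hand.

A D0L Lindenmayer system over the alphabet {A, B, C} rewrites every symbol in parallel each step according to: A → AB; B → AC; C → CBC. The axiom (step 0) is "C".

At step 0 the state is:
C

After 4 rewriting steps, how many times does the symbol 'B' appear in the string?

15

t=0: C
t=1: CBC
t=2: CBCACCBC
t=3: CBCACCBCABCBCCBCACCBC
t=4: CBCACCBCABCBCCBCACCBCABACCBCACCBCCBCACCBCABCBCCBCACCBC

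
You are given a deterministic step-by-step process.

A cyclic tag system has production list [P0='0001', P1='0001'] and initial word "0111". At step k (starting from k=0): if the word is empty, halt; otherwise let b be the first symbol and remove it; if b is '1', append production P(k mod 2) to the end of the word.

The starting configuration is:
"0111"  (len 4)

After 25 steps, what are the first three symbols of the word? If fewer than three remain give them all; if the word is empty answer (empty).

gen 0: "0111"  (len 4)
gen 1: "111"  (len 3)
gen 2: "110001"  (len 6)
gen 3: "100010001"  (len 9)
gen 4: "000100010001"  (len 12)
gen 5: "00100010001"  (len 11)
gen 6: "0100010001"  (len 10)
gen 7: "100010001"  (len 9)
gen 8: "000100010001"  (len 12)
gen 9: "00100010001"  (len 11)
gen 10: "0100010001"  (len 10)
gen 11: "100010001"  (len 9)
gen 12: "000100010001"  (len 12)
gen 13: "00100010001"  (len 11)
gen 14: "0100010001"  (len 10)
gen 15: "100010001"  (len 9)
gen 16: "000100010001"  (len 12)
gen 17: "00100010001"  (len 11)
gen 18: "0100010001"  (len 10)
gen 19: "100010001"  (len 9)
gen 20: "000100010001"  (len 12)
gen 21: "00100010001"  (len 11)
gen 22: "0100010001"  (len 10)
gen 23: "100010001"  (len 9)
gen 24: "000100010001"  (len 12)
gen 25: "00100010001"  (len 11)

001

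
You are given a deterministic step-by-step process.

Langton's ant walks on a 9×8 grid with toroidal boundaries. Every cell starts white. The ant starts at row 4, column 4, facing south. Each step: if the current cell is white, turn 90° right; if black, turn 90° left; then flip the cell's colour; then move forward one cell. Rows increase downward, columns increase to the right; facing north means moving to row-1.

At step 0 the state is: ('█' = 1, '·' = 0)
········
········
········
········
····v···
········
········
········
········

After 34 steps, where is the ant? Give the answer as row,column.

1,5

t=0: ········
········
········
········
····v···
········
········
········
········
t=1: ········
········
········
········
···<█···
········
········
········
········
t=2: ········
········
········
···^····
···██···
········
········
········
········
t=3: ········
········
········
···█>···
···██···
········
········
········
········
t=4: ········
········
········
···██···
···█v···
········
········
········
········
t=5: ········
········
········
···██···
···█·>··
········
········
········
········
t=6: ········
········
········
···██···
···█·█··
·····v··
········
········
········
t=7: ········
········
········
···██···
···█·█··
····<█··
········
········
········
t=8: ········
········
········
···██···
···█^█··
····██··
········
········
········
t=9: ········
········
········
···██···
···██>··
····██··
········
········
········
t=10: ········
········
········
···██^··
···██···
····██··
········
········
········
t=11: ········
········
········
···███>·
···██···
····██··
········
········
········
t=12: ········
········
········
···████·
···██·v·
····██··
········
········
········
t=13: ········
········
········
···████·
···██<█·
····██··
········
········
········
t=14: ········
········
········
···██^█·
···████·
····██··
········
········
········
t=15: ········
········
········
···█<·█·
···████·
····██··
········
········
········
t=16: ········
········
········
···█··█·
···█v██·
····██··
········
········
········
t=17: ········
········
········
···█··█·
···█·>█·
····██··
········
········
········
t=18: ········
········
········
···█·^█·
···█··█·
····██··
········
········
········
t=19: ········
········
········
···█·█>·
···█··█·
····██··
········
········
········
t=20: ········
········
······^·
···█·█··
···█··█·
····██··
········
········
········
t=21: ········
········
······█>
···█·█··
···█··█·
····██··
········
········
········
t=22: ········
········
······██
···█·█·v
···█··█·
····██··
········
········
········
t=23: ········
········
······██
···█·█<█
···█··█·
····██··
········
········
········
t=24: ········
········
······^█
···█·███
···█··█·
····██··
········
········
········
t=25: ········
········
·····<·█
···█·███
···█··█·
····██··
········
········
········
t=26: ········
·····^··
·····█·█
···█·███
···█··█·
····██··
········
········
········
t=27: ········
·····█>·
·····█·█
···█·███
···█··█·
····██··
········
········
········
t=28: ········
·····██·
·····█v█
···█·███
···█··█·
····██··
········
········
········
t=29: ········
·····██·
·····<██
···█·███
···█··█·
····██··
········
········
········
t=30: ········
·····██·
······██
···█·v██
···█··█·
····██··
········
········
········
t=31: ········
·····██·
······██
···█··>█
···█··█·
····██··
········
········
········
t=32: ········
·····██·
······^█
···█···█
···█··█·
····██··
········
········
········
t=33: ········
·····██·
·····<·█
···█···█
···█··█·
····██··
········
········
········
t=34: ········
·····^█·
·····█·█
···█···█
···█··█·
····██··
········
········
········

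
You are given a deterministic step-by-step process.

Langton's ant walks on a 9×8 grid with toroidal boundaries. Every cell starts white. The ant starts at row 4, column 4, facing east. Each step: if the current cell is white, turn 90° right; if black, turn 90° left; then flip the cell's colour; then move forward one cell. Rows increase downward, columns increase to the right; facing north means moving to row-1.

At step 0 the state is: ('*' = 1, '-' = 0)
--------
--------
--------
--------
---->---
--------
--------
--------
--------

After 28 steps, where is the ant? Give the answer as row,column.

2,2

gen 0: --------
--------
--------
--------
---->---
--------
--------
--------
--------
gen 1: --------
--------
--------
--------
----*---
----v---
--------
--------
--------
gen 2: --------
--------
--------
--------
----*---
---<*---
--------
--------
--------
gen 3: --------
--------
--------
--------
---^*---
---**---
--------
--------
--------
gen 4: --------
--------
--------
--------
---*>---
---**---
--------
--------
--------
gen 5: --------
--------
--------
----^---
---*----
---**---
--------
--------
--------
gen 6: --------
--------
--------
----*>--
---*----
---**---
--------
--------
--------
gen 7: --------
--------
--------
----**--
---*-v--
---**---
--------
--------
--------
gen 8: --------
--------
--------
----**--
---*<*--
---**---
--------
--------
--------
gen 9: --------
--------
--------
----^*--
---***--
---**---
--------
--------
--------
gen 10: --------
--------
--------
---<-*--
---***--
---**---
--------
--------
--------
gen 11: --------
--------
---^----
---*-*--
---***--
---**---
--------
--------
--------
gen 12: --------
--------
---*>---
---*-*--
---***--
---**---
--------
--------
--------
gen 13: --------
--------
---**---
---*v*--
---***--
---**---
--------
--------
--------
gen 14: --------
--------
---**---
---<**--
---***--
---**---
--------
--------
--------
gen 15: --------
--------
---**---
----**--
---v**--
---**---
--------
--------
--------
gen 16: --------
--------
---**---
----**--
---->*--
---**---
--------
--------
--------
gen 17: --------
--------
---**---
----^*--
-----*--
---**---
--------
--------
--------
gen 18: --------
--------
---**---
---<-*--
-----*--
---**---
--------
--------
--------
gen 19: --------
--------
---^*---
---*-*--
-----*--
---**---
--------
--------
--------
gen 20: --------
--------
--<-*---
---*-*--
-----*--
---**---
--------
--------
--------
gen 21: --------
--^-----
--*-*---
---*-*--
-----*--
---**---
--------
--------
--------
gen 22: --------
--*>----
--*-*---
---*-*--
-----*--
---**---
--------
--------
--------
gen 23: --------
--**----
--*v*---
---*-*--
-----*--
---**---
--------
--------
--------
gen 24: --------
--**----
--<**---
---*-*--
-----*--
---**---
--------
--------
--------
gen 25: --------
--**----
---**---
--v*-*--
-----*--
---**---
--------
--------
--------
gen 26: --------
--**----
---**---
-<**-*--
-----*--
---**---
--------
--------
--------
gen 27: --------
--**----
-^-**---
-***-*--
-----*--
---**---
--------
--------
--------
gen 28: --------
--**----
-*>**---
-***-*--
-----*--
---**---
--------
--------
--------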